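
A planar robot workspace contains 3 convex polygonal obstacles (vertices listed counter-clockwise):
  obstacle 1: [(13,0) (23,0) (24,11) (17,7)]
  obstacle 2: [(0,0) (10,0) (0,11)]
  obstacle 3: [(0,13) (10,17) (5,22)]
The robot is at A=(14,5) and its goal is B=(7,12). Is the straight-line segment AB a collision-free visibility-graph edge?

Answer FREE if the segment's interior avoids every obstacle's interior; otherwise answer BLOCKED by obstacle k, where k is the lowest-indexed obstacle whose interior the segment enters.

Obstacle 1 [(13,0) (23,0) (24,11) (17,7)]:
  edge (13,0)–(23,0): clear
  edge (23,0)–(24,11): clear
  edge (24,11)–(17,7): clear
  edge (17,7)–(13,0): clear
  midpoint (21/2,17/2) outside
  → clear
Obstacle 2 [(0,0) (10,0) (0,11)]:
  edge (0,0)–(10,0): clear
  edge (10,0)–(0,11): clear
  edge (0,11)–(0,0): clear
  midpoint (21/2,17/2) outside
  → clear
Obstacle 3 [(0,13) (10,17) (5,22)]:
  edge (0,13)–(10,17): clear
  edge (10,17)–(5,22): clear
  edge (5,22)–(0,13): clear
  midpoint (21/2,17/2) outside
  → clear

FREE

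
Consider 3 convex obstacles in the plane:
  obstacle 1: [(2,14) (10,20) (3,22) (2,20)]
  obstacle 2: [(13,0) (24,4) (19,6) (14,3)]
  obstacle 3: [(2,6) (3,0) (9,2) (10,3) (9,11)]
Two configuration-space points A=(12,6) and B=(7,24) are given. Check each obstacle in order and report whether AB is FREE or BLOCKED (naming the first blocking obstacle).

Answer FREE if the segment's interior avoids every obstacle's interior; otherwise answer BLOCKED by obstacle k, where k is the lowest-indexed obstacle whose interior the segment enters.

Obstacle 1 [(2,14) (10,20) (3,22) (2,20)]:
  edge (2,14)–(10,20): crosses AB
  edge (10,20)–(3,22): crosses AB
  edge (3,22)–(2,20): clear
  edge (2,20)–(2,14): clear
  → BLOCKED
Obstacle 2 [(13,0) (24,4) (19,6) (14,3)]:
  edge (13,0)–(24,4): clear
  edge (24,4)–(19,6): clear
  edge (19,6)–(14,3): clear
  edge (14,3)–(13,0): clear
  midpoint (19/2,15) outside
  → clear
Obstacle 3 [(2,6) (3,0) (9,2) (10,3) (9,11)]:
  edge (2,6)–(3,0): clear
  edge (3,0)–(9,2): clear
  edge (9,2)–(10,3): clear
  edge (10,3)–(9,11): clear
  edge (9,11)–(2,6): clear
  midpoint (19/2,15) outside
  → clear

BLOCKED by obstacle 1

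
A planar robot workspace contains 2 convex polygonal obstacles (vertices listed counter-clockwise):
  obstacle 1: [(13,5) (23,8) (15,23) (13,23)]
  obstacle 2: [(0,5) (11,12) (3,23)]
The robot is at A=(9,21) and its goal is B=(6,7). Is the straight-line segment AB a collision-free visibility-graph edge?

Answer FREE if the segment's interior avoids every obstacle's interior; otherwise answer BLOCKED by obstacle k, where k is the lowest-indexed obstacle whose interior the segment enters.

Obstacle 1 [(13,5) (23,8) (15,23) (13,23)]:
  edge (13,5)–(23,8): clear
  edge (23,8)–(15,23): clear
  edge (15,23)–(13,23): clear
  edge (13,23)–(13,5): clear
  midpoint (15/2,14) outside
  → clear
Obstacle 2 [(0,5) (11,12) (3,23)]:
  edge (0,5)–(11,12): crosses AB
  edge (11,12)–(3,23): crosses AB
  edge (3,23)–(0,5): clear
  → BLOCKED

BLOCKED by obstacle 2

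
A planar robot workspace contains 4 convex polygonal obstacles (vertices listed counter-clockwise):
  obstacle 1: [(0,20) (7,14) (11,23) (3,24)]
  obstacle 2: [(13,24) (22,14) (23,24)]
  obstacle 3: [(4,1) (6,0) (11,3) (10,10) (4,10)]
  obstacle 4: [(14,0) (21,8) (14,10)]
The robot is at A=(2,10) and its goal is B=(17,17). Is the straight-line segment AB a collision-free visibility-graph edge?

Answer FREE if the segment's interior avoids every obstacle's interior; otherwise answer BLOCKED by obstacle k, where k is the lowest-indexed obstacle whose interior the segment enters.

FREE

Obstacle 1 [(0,20) (7,14) (11,23) (3,24)]:
  edge (0,20)–(7,14): clear
  edge (7,14)–(11,23): clear
  edge (11,23)–(3,24): clear
  edge (3,24)–(0,20): clear
  midpoint (19/2,27/2) outside
  → clear
Obstacle 2 [(13,24) (22,14) (23,24)]:
  edge (13,24)–(22,14): clear
  edge (22,14)–(23,24): clear
  edge (23,24)–(13,24): clear
  midpoint (19/2,27/2) outside
  → clear
Obstacle 3 [(4,1) (6,0) (11,3) (10,10) (4,10)]:
  edge (4,1)–(6,0): clear
  edge (6,0)–(11,3): clear
  edge (11,3)–(10,10): clear
  edge (10,10)–(4,10): clear
  edge (4,10)–(4,1): clear
  midpoint (19/2,27/2) outside
  → clear
Obstacle 4 [(14,0) (21,8) (14,10)]:
  edge (14,0)–(21,8): clear
  edge (21,8)–(14,10): clear
  edge (14,10)–(14,0): clear
  midpoint (19/2,27/2) outside
  → clear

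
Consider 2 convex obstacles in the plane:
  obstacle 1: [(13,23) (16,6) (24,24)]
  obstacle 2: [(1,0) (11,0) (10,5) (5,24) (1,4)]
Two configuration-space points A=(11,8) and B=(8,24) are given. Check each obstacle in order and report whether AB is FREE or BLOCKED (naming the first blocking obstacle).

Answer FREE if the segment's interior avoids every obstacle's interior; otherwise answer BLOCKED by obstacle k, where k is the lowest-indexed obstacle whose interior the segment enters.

FREE

Obstacle 1 [(13,23) (16,6) (24,24)]:
  edge (13,23)–(16,6): clear
  edge (16,6)–(24,24): clear
  edge (24,24)–(13,23): clear
  midpoint (19/2,16) outside
  → clear
Obstacle 2 [(1,0) (11,0) (10,5) (5,24) (1,4)]:
  edge (1,0)–(11,0): clear
  edge (11,0)–(10,5): clear
  edge (10,5)–(5,24): clear
  edge (5,24)–(1,4): clear
  edge (1,4)–(1,0): clear
  midpoint (19/2,16) outside
  → clear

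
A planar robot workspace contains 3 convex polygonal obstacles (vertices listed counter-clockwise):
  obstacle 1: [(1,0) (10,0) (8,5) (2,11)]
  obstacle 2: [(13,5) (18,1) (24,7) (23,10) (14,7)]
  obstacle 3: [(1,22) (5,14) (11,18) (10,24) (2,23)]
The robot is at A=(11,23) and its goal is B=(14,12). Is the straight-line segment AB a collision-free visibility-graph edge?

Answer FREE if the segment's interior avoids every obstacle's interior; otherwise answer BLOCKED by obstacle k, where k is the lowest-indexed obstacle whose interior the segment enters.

Obstacle 1 [(1,0) (10,0) (8,5) (2,11)]:
  edge (1,0)–(10,0): clear
  edge (10,0)–(8,5): clear
  edge (8,5)–(2,11): clear
  edge (2,11)–(1,0): clear
  midpoint (25/2,35/2) outside
  → clear
Obstacle 2 [(13,5) (18,1) (24,7) (23,10) (14,7)]:
  edge (13,5)–(18,1): clear
  edge (18,1)–(24,7): clear
  edge (24,7)–(23,10): clear
  edge (23,10)–(14,7): clear
  edge (14,7)–(13,5): clear
  midpoint (25/2,35/2) outside
  → clear
Obstacle 3 [(1,22) (5,14) (11,18) (10,24) (2,23)]:
  edge (1,22)–(5,14): clear
  edge (5,14)–(11,18): clear
  edge (11,18)–(10,24): clear
  edge (10,24)–(2,23): clear
  edge (2,23)–(1,22): clear
  midpoint (25/2,35/2) outside
  → clear

FREE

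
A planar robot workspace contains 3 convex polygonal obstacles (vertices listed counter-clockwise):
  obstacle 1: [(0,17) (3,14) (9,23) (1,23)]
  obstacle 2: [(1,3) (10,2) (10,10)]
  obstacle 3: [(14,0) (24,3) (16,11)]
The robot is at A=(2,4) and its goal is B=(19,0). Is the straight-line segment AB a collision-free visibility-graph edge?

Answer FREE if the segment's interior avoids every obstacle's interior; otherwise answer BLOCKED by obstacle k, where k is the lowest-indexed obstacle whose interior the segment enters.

Obstacle 1 [(0,17) (3,14) (9,23) (1,23)]:
  edge (0,17)–(3,14): clear
  edge (3,14)–(9,23): clear
  edge (9,23)–(1,23): clear
  edge (1,23)–(0,17): clear
  midpoint (21/2,2) outside
  → clear
Obstacle 2 [(1,3) (10,2) (10,10)]:
  edge (1,3)–(10,2): clear
  edge (10,2)–(10,10): crosses AB
  edge (10,10)–(1,3): crosses AB
  → BLOCKED
Obstacle 3 [(14,0) (24,3) (16,11)]:
  edge (14,0)–(24,3): crosses AB
  edge (24,3)–(16,11): clear
  edge (16,11)–(14,0): crosses AB
  → BLOCKED

BLOCKED by obstacle 2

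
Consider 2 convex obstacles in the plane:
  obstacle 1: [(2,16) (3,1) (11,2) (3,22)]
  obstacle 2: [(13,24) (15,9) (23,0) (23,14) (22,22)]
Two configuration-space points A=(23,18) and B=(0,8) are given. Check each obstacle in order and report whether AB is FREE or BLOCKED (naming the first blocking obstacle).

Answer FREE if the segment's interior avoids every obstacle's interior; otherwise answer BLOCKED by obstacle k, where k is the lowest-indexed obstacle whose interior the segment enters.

Obstacle 1 [(2,16) (3,1) (11,2) (3,22)]:
  edge (2,16)–(3,1): crosses AB
  edge (3,1)–(11,2): clear
  edge (11,2)–(3,22): crosses AB
  edge (3,22)–(2,16): clear
  → BLOCKED
Obstacle 2 [(13,24) (15,9) (23,0) (23,14) (22,22)]:
  edge (13,24)–(15,9): crosses AB
  edge (15,9)–(23,0): clear
  edge (23,0)–(23,14): clear
  edge (23,14)–(22,22): crosses AB
  edge (22,22)–(13,24): clear
  → BLOCKED

BLOCKED by obstacle 1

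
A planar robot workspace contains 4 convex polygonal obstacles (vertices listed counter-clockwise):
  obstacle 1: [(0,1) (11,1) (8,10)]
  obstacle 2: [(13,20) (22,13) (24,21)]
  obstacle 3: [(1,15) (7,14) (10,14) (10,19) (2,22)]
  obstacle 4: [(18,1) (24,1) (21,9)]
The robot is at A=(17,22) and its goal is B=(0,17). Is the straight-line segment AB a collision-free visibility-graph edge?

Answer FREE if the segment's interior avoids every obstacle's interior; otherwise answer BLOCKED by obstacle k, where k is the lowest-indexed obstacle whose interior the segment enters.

BLOCKED by obstacle 3

Obstacle 1 [(0,1) (11,1) (8,10)]:
  edge (0,1)–(11,1): clear
  edge (11,1)–(8,10): clear
  edge (8,10)–(0,1): clear
  midpoint (17/2,39/2) outside
  → clear
Obstacle 2 [(13,20) (22,13) (24,21)]:
  edge (13,20)–(22,13): clear
  edge (22,13)–(24,21): clear
  edge (24,21)–(13,20): clear
  midpoint (17/2,39/2) outside
  → clear
Obstacle 3 [(1,15) (7,14) (10,14) (10,19) (2,22)]:
  edge (1,15)–(7,14): clear
  edge (7,14)–(10,14): clear
  edge (10,14)–(10,19): clear
  edge (10,19)–(2,22): crosses AB
  edge (2,22)–(1,15): crosses AB
  → BLOCKED
Obstacle 4 [(18,1) (24,1) (21,9)]:
  edge (18,1)–(24,1): clear
  edge (24,1)–(21,9): clear
  edge (21,9)–(18,1): clear
  midpoint (17/2,39/2) outside
  → clear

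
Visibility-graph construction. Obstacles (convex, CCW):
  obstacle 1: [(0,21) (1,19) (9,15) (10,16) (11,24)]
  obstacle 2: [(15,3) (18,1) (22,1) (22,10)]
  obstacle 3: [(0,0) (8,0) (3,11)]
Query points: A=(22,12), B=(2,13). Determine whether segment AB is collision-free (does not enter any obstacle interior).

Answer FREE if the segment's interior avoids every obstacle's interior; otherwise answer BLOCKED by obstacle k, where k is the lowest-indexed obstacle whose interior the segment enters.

Obstacle 1 [(0,21) (1,19) (9,15) (10,16) (11,24)]:
  edge (0,21)–(1,19): clear
  edge (1,19)–(9,15): clear
  edge (9,15)–(10,16): clear
  edge (10,16)–(11,24): clear
  edge (11,24)–(0,21): clear
  midpoint (12,25/2) outside
  → clear
Obstacle 2 [(15,3) (18,1) (22,1) (22,10)]:
  edge (15,3)–(18,1): clear
  edge (18,1)–(22,1): clear
  edge (22,1)–(22,10): clear
  edge (22,10)–(15,3): clear
  midpoint (12,25/2) outside
  → clear
Obstacle 3 [(0,0) (8,0) (3,11)]:
  edge (0,0)–(8,0): clear
  edge (8,0)–(3,11): clear
  edge (3,11)–(0,0): clear
  midpoint (12,25/2) outside
  → clear

FREE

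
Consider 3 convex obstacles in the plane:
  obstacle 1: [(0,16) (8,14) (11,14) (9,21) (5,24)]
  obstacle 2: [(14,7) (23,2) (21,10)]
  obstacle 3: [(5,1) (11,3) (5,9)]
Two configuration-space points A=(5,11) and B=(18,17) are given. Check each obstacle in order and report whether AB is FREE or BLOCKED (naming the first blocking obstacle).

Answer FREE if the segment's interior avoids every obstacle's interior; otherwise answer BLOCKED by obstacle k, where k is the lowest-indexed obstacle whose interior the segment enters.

Obstacle 1 [(0,16) (8,14) (11,14) (9,21) (5,24)]:
  edge (0,16)–(8,14): clear
  edge (8,14)–(11,14): clear
  edge (11,14)–(9,21): clear
  edge (9,21)–(5,24): clear
  edge (5,24)–(0,16): clear
  midpoint (23/2,14) outside
  → clear
Obstacle 2 [(14,7) (23,2) (21,10)]:
  edge (14,7)–(23,2): clear
  edge (23,2)–(21,10): clear
  edge (21,10)–(14,7): clear
  midpoint (23/2,14) outside
  → clear
Obstacle 3 [(5,1) (11,3) (5,9)]:
  edge (5,1)–(11,3): clear
  edge (11,3)–(5,9): clear
  edge (5,9)–(5,1): clear
  midpoint (23/2,14) outside
  → clear

FREE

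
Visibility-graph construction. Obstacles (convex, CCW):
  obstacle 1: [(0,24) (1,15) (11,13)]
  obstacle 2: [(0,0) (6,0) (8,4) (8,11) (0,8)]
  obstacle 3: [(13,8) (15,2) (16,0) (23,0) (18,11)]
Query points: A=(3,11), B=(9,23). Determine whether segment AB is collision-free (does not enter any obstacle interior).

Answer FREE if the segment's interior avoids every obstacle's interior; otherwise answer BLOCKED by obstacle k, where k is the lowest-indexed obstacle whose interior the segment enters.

Obstacle 1 [(0,24) (1,15) (11,13)]:
  edge (0,24)–(1,15): clear
  edge (1,15)–(11,13): crosses AB
  edge (11,13)–(0,24): crosses AB
  → BLOCKED
Obstacle 2 [(0,0) (6,0) (8,4) (8,11) (0,8)]:
  edge (0,0)–(6,0): clear
  edge (6,0)–(8,4): clear
  edge (8,4)–(8,11): clear
  edge (8,11)–(0,8): clear
  edge (0,8)–(0,0): clear
  midpoint (6,17) outside
  → clear
Obstacle 3 [(13,8) (15,2) (16,0) (23,0) (18,11)]:
  edge (13,8)–(15,2): clear
  edge (15,2)–(16,0): clear
  edge (16,0)–(23,0): clear
  edge (23,0)–(18,11): clear
  edge (18,11)–(13,8): clear
  midpoint (6,17) outside
  → clear

BLOCKED by obstacle 1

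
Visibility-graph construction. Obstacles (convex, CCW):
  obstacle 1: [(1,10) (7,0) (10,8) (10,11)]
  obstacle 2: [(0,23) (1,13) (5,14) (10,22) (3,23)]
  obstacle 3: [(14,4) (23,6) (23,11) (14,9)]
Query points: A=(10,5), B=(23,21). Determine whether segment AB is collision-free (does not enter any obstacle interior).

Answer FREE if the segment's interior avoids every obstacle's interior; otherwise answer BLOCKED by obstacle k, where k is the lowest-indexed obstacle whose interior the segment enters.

Obstacle 1 [(1,10) (7,0) (10,8) (10,11)]:
  edge (1,10)–(7,0): clear
  edge (7,0)–(10,8): clear
  edge (10,8)–(10,11): clear
  edge (10,11)–(1,10): clear
  midpoint (33/2,13) outside
  → clear
Obstacle 2 [(0,23) (1,13) (5,14) (10,22) (3,23)]:
  edge (0,23)–(1,13): clear
  edge (1,13)–(5,14): clear
  edge (5,14)–(10,22): clear
  edge (10,22)–(3,23): clear
  edge (3,23)–(0,23): clear
  midpoint (33/2,13) outside
  → clear
Obstacle 3 [(14,4) (23,6) (23,11) (14,9)]:
  edge (14,4)–(23,6): clear
  edge (23,6)–(23,11): clear
  edge (23,11)–(14,9): clear
  edge (14,9)–(14,4): clear
  midpoint (33/2,13) outside
  → clear

FREE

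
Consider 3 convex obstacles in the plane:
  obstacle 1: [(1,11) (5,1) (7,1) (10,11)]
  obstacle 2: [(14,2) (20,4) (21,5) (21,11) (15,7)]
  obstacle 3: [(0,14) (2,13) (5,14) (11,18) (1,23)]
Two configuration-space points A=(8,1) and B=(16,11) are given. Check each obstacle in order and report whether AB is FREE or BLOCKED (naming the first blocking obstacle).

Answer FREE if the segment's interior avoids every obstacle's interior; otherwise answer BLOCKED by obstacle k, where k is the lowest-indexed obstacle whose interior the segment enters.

FREE

Obstacle 1 [(1,11) (5,1) (7,1) (10,11)]:
  edge (1,11)–(5,1): clear
  edge (5,1)–(7,1): clear
  edge (7,1)–(10,11): clear
  edge (10,11)–(1,11): clear
  midpoint (12,6) outside
  → clear
Obstacle 2 [(14,2) (20,4) (21,5) (21,11) (15,7)]:
  edge (14,2)–(20,4): clear
  edge (20,4)–(21,5): clear
  edge (21,5)–(21,11): clear
  edge (21,11)–(15,7): clear
  edge (15,7)–(14,2): clear
  midpoint (12,6) outside
  → clear
Obstacle 3 [(0,14) (2,13) (5,14) (11,18) (1,23)]:
  edge (0,14)–(2,13): clear
  edge (2,13)–(5,14): clear
  edge (5,14)–(11,18): clear
  edge (11,18)–(1,23): clear
  edge (1,23)–(0,14): clear
  midpoint (12,6) outside
  → clear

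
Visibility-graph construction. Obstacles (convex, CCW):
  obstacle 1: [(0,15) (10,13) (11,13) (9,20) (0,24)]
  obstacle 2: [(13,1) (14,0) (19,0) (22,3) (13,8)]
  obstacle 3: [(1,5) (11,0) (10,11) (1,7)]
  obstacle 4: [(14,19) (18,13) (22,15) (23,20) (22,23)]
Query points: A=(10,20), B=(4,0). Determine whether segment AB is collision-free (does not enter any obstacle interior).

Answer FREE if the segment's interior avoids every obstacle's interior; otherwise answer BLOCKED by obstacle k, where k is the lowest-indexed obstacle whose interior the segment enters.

BLOCKED by obstacle 1

Obstacle 1 [(0,15) (10,13) (11,13) (9,20) (0,24)]:
  edge (0,15)–(10,13): crosses AB
  edge (10,13)–(11,13): clear
  edge (11,13)–(9,20): crosses AB
  edge (9,20)–(0,24): clear
  edge (0,24)–(0,15): clear
  → BLOCKED
Obstacle 2 [(13,1) (14,0) (19,0) (22,3) (13,8)]:
  edge (13,1)–(14,0): clear
  edge (14,0)–(19,0): clear
  edge (19,0)–(22,3): clear
  edge (22,3)–(13,8): clear
  edge (13,8)–(13,1): clear
  midpoint (7,10) outside
  → clear
Obstacle 3 [(1,5) (11,0) (10,11) (1,7)]:
  edge (1,5)–(11,0): crosses AB
  edge (11,0)–(10,11): clear
  edge (10,11)–(1,7): crosses AB
  edge (1,7)–(1,5): clear
  → BLOCKED
Obstacle 4 [(14,19) (18,13) (22,15) (23,20) (22,23)]:
  edge (14,19)–(18,13): clear
  edge (18,13)–(22,15): clear
  edge (22,15)–(23,20): clear
  edge (23,20)–(22,23): clear
  edge (22,23)–(14,19): clear
  midpoint (7,10) outside
  → clear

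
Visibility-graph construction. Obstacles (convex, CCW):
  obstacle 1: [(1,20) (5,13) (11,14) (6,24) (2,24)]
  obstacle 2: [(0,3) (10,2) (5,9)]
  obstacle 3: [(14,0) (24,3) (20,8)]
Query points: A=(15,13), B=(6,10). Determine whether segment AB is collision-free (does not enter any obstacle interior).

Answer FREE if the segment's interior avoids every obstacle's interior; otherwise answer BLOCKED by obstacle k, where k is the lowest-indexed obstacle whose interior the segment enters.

Obstacle 1 [(1,20) (5,13) (11,14) (6,24) (2,24)]:
  edge (1,20)–(5,13): clear
  edge (5,13)–(11,14): clear
  edge (11,14)–(6,24): clear
  edge (6,24)–(2,24): clear
  edge (2,24)–(1,20): clear
  midpoint (21/2,23/2) outside
  → clear
Obstacle 2 [(0,3) (10,2) (5,9)]:
  edge (0,3)–(10,2): clear
  edge (10,2)–(5,9): clear
  edge (5,9)–(0,3): clear
  midpoint (21/2,23/2) outside
  → clear
Obstacle 3 [(14,0) (24,3) (20,8)]:
  edge (14,0)–(24,3): clear
  edge (24,3)–(20,8): clear
  edge (20,8)–(14,0): clear
  midpoint (21/2,23/2) outside
  → clear

FREE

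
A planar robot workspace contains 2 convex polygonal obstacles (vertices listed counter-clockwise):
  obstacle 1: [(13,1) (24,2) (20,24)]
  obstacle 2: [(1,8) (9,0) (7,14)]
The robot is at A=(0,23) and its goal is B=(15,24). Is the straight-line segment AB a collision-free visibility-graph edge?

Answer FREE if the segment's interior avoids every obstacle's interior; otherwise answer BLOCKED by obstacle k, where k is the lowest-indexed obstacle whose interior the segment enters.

FREE

Obstacle 1 [(13,1) (24,2) (20,24)]:
  edge (13,1)–(24,2): clear
  edge (24,2)–(20,24): clear
  edge (20,24)–(13,1): clear
  midpoint (15/2,47/2) outside
  → clear
Obstacle 2 [(1,8) (9,0) (7,14)]:
  edge (1,8)–(9,0): clear
  edge (9,0)–(7,14): clear
  edge (7,14)–(1,8): clear
  midpoint (15/2,47/2) outside
  → clear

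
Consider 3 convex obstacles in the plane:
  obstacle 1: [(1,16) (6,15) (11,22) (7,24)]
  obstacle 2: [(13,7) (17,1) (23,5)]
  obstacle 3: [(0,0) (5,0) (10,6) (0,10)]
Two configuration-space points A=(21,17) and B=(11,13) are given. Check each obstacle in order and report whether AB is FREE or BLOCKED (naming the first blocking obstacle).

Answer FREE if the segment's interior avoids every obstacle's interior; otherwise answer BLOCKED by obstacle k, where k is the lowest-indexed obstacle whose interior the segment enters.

Obstacle 1 [(1,16) (6,15) (11,22) (7,24)]:
  edge (1,16)–(6,15): clear
  edge (6,15)–(11,22): clear
  edge (11,22)–(7,24): clear
  edge (7,24)–(1,16): clear
  midpoint (16,15) outside
  → clear
Obstacle 2 [(13,7) (17,1) (23,5)]:
  edge (13,7)–(17,1): clear
  edge (17,1)–(23,5): clear
  edge (23,5)–(13,7): clear
  midpoint (16,15) outside
  → clear
Obstacle 3 [(0,0) (5,0) (10,6) (0,10)]:
  edge (0,0)–(5,0): clear
  edge (5,0)–(10,6): clear
  edge (10,6)–(0,10): clear
  edge (0,10)–(0,0): clear
  midpoint (16,15) outside
  → clear

FREE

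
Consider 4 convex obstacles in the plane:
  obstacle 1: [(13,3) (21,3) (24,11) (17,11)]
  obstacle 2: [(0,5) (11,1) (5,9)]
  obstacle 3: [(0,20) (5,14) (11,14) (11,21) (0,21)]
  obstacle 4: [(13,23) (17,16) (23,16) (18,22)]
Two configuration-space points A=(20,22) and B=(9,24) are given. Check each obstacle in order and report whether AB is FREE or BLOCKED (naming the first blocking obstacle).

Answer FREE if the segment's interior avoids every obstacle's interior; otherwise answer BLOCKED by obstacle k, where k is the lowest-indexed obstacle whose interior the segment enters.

FREE

Obstacle 1 [(13,3) (21,3) (24,11) (17,11)]:
  edge (13,3)–(21,3): clear
  edge (21,3)–(24,11): clear
  edge (24,11)–(17,11): clear
  edge (17,11)–(13,3): clear
  midpoint (29/2,23) outside
  → clear
Obstacle 2 [(0,5) (11,1) (5,9)]:
  edge (0,5)–(11,1): clear
  edge (11,1)–(5,9): clear
  edge (5,9)–(0,5): clear
  midpoint (29/2,23) outside
  → clear
Obstacle 3 [(0,20) (5,14) (11,14) (11,21) (0,21)]:
  edge (0,20)–(5,14): clear
  edge (5,14)–(11,14): clear
  edge (11,14)–(11,21): clear
  edge (11,21)–(0,21): clear
  edge (0,21)–(0,20): clear
  midpoint (29/2,23) outside
  → clear
Obstacle 4 [(13,23) (17,16) (23,16) (18,22)]:
  edge (13,23)–(17,16): clear
  edge (17,16)–(23,16): clear
  edge (23,16)–(18,22): clear
  edge (18,22)–(13,23): clear
  midpoint (29/2,23) outside
  → clear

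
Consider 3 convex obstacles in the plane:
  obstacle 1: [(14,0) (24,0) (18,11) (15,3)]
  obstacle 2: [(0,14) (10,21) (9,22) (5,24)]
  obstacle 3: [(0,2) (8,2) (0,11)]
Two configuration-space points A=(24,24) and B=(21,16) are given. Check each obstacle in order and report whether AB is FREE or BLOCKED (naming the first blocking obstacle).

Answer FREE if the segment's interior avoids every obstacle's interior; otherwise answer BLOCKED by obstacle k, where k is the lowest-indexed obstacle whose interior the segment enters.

Obstacle 1 [(14,0) (24,0) (18,11) (15,3)]:
  edge (14,0)–(24,0): clear
  edge (24,0)–(18,11): clear
  edge (18,11)–(15,3): clear
  edge (15,3)–(14,0): clear
  midpoint (45/2,20) outside
  → clear
Obstacle 2 [(0,14) (10,21) (9,22) (5,24)]:
  edge (0,14)–(10,21): clear
  edge (10,21)–(9,22): clear
  edge (9,22)–(5,24): clear
  edge (5,24)–(0,14): clear
  midpoint (45/2,20) outside
  → clear
Obstacle 3 [(0,2) (8,2) (0,11)]:
  edge (0,2)–(8,2): clear
  edge (8,2)–(0,11): clear
  edge (0,11)–(0,2): clear
  midpoint (45/2,20) outside
  → clear

FREE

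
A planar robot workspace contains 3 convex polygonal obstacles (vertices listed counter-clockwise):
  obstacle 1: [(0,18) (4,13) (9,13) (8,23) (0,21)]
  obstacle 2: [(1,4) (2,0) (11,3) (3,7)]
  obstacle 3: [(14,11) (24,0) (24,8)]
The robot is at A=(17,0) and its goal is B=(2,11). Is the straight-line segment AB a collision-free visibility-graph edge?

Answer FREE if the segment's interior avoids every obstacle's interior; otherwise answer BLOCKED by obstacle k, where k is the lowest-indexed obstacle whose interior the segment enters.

FREE

Obstacle 1 [(0,18) (4,13) (9,13) (8,23) (0,21)]:
  edge (0,18)–(4,13): clear
  edge (4,13)–(9,13): clear
  edge (9,13)–(8,23): clear
  edge (8,23)–(0,21): clear
  edge (0,21)–(0,18): clear
  midpoint (19/2,11/2) outside
  → clear
Obstacle 2 [(1,4) (2,0) (11,3) (3,7)]:
  edge (1,4)–(2,0): clear
  edge (2,0)–(11,3): clear
  edge (11,3)–(3,7): clear
  edge (3,7)–(1,4): clear
  midpoint (19/2,11/2) outside
  → clear
Obstacle 3 [(14,11) (24,0) (24,8)]:
  edge (14,11)–(24,0): clear
  edge (24,0)–(24,8): clear
  edge (24,8)–(14,11): clear
  midpoint (19/2,11/2) outside
  → clear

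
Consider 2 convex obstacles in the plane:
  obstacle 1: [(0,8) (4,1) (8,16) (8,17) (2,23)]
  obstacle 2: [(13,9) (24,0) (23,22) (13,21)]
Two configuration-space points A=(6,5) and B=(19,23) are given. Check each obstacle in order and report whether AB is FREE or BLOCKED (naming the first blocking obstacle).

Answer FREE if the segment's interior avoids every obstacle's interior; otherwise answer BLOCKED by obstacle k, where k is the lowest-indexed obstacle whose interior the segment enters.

Obstacle 1 [(0,8) (4,1) (8,16) (8,17) (2,23)]:
  edge (0,8)–(4,1): clear
  edge (4,1)–(8,16): clear
  edge (8,16)–(8,17): clear
  edge (8,17)–(2,23): clear
  edge (2,23)–(0,8): clear
  midpoint (25/2,14) outside
  → clear
Obstacle 2 [(13,9) (24,0) (23,22) (13,21)]:
  edge (13,9)–(24,0): clear
  edge (24,0)–(23,22): clear
  edge (23,22)–(13,21): crosses AB
  edge (13,21)–(13,9): crosses AB
  → BLOCKED

BLOCKED by obstacle 2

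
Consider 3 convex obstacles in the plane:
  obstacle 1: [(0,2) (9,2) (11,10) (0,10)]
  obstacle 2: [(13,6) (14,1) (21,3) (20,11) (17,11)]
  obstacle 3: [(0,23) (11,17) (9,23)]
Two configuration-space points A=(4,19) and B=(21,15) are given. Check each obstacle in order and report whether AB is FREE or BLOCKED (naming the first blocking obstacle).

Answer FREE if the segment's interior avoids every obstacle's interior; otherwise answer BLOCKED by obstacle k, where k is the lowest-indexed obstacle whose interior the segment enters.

BLOCKED by obstacle 3

Obstacle 1 [(0,2) (9,2) (11,10) (0,10)]:
  edge (0,2)–(9,2): clear
  edge (9,2)–(11,10): clear
  edge (11,10)–(0,10): clear
  edge (0,10)–(0,2): clear
  midpoint (25/2,17) outside
  → clear
Obstacle 2 [(13,6) (14,1) (21,3) (20,11) (17,11)]:
  edge (13,6)–(14,1): clear
  edge (14,1)–(21,3): clear
  edge (21,3)–(20,11): clear
  edge (20,11)–(17,11): clear
  edge (17,11)–(13,6): clear
  midpoint (25/2,17) outside
  → clear
Obstacle 3 [(0,23) (11,17) (9,23)]:
  edge (0,23)–(11,17): crosses AB
  edge (11,17)–(9,23): crosses AB
  edge (9,23)–(0,23): clear
  → BLOCKED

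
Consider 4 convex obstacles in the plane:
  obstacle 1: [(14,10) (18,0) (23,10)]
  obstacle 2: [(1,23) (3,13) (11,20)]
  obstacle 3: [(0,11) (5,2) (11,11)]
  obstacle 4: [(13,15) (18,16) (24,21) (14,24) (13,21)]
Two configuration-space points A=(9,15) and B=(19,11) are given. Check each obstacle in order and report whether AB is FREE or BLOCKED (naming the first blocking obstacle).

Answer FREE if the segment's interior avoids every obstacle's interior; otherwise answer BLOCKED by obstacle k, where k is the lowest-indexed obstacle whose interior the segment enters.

FREE

Obstacle 1 [(14,10) (18,0) (23,10)]:
  edge (14,10)–(18,0): clear
  edge (18,0)–(23,10): clear
  edge (23,10)–(14,10): clear
  midpoint (14,13) outside
  → clear
Obstacle 2 [(1,23) (3,13) (11,20)]:
  edge (1,23)–(3,13): clear
  edge (3,13)–(11,20): clear
  edge (11,20)–(1,23): clear
  midpoint (14,13) outside
  → clear
Obstacle 3 [(0,11) (5,2) (11,11)]:
  edge (0,11)–(5,2): clear
  edge (5,2)–(11,11): clear
  edge (11,11)–(0,11): clear
  midpoint (14,13) outside
  → clear
Obstacle 4 [(13,15) (18,16) (24,21) (14,24) (13,21)]:
  edge (13,15)–(18,16): clear
  edge (18,16)–(24,21): clear
  edge (24,21)–(14,24): clear
  edge (14,24)–(13,21): clear
  edge (13,21)–(13,15): clear
  midpoint (14,13) outside
  → clear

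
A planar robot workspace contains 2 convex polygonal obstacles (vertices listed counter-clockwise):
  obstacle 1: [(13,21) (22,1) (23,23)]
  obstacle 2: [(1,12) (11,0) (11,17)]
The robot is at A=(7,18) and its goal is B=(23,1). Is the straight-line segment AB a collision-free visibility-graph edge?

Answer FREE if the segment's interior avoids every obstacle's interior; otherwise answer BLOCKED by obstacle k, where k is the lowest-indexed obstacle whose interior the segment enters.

Obstacle 1 [(13,21) (22,1) (23,23)]:
  edge (13,21)–(22,1): crosses AB
  edge (22,1)–(23,23): crosses AB
  edge (23,23)–(13,21): clear
  → BLOCKED
Obstacle 2 [(1,12) (11,0) (11,17)]:
  edge (1,12)–(11,0): clear
  edge (11,0)–(11,17): crosses AB
  edge (11,17)–(1,12): crosses AB
  → BLOCKED

BLOCKED by obstacle 1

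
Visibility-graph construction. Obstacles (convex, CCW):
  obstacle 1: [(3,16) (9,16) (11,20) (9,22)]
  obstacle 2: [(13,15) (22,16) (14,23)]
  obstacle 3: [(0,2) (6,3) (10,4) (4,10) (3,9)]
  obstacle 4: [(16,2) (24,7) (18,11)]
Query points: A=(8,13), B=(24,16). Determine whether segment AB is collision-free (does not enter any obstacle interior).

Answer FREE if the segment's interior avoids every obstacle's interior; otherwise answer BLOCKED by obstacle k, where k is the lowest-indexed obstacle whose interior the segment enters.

Obstacle 1 [(3,16) (9,16) (11,20) (9,22)]:
  edge (3,16)–(9,16): clear
  edge (9,16)–(11,20): clear
  edge (11,20)–(9,22): clear
  edge (9,22)–(3,16): clear
  midpoint (16,29/2) outside
  → clear
Obstacle 2 [(13,15) (22,16) (14,23)]:
  edge (13,15)–(22,16): clear
  edge (22,16)–(14,23): clear
  edge (14,23)–(13,15): clear
  midpoint (16,29/2) outside
  → clear
Obstacle 3 [(0,2) (6,3) (10,4) (4,10) (3,9)]:
  edge (0,2)–(6,3): clear
  edge (6,3)–(10,4): clear
  edge (10,4)–(4,10): clear
  edge (4,10)–(3,9): clear
  edge (3,9)–(0,2): clear
  midpoint (16,29/2) outside
  → clear
Obstacle 4 [(16,2) (24,7) (18,11)]:
  edge (16,2)–(24,7): clear
  edge (24,7)–(18,11): clear
  edge (18,11)–(16,2): clear
  midpoint (16,29/2) outside
  → clear

FREE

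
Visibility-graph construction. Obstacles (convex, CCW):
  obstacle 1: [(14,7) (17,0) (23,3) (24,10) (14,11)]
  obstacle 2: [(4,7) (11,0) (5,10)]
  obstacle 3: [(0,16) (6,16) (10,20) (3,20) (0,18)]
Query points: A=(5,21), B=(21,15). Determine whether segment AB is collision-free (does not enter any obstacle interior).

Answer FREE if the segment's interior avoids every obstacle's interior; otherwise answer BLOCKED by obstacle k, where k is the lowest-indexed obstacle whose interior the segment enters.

Obstacle 1 [(14,7) (17,0) (23,3) (24,10) (14,11)]:
  edge (14,7)–(17,0): clear
  edge (17,0)–(23,3): clear
  edge (23,3)–(24,10): clear
  edge (24,10)–(14,11): clear
  edge (14,11)–(14,7): clear
  midpoint (13,18) outside
  → clear
Obstacle 2 [(4,7) (11,0) (5,10)]:
  edge (4,7)–(11,0): clear
  edge (11,0)–(5,10): clear
  edge (5,10)–(4,7): clear
  midpoint (13,18) outside
  → clear
Obstacle 3 [(0,16) (6,16) (10,20) (3,20) (0,18)]:
  edge (0,16)–(6,16): clear
  edge (6,16)–(10,20): crosses AB
  edge (10,20)–(3,20): crosses AB
  edge (3,20)–(0,18): clear
  edge (0,18)–(0,16): clear
  → BLOCKED

BLOCKED by obstacle 3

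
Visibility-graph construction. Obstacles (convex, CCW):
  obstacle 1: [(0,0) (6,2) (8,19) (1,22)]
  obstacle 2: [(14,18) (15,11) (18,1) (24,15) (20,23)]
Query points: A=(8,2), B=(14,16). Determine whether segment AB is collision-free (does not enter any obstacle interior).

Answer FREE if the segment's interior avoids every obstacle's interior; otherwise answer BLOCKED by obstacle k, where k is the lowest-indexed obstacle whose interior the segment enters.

Obstacle 1 [(0,0) (6,2) (8,19) (1,22)]:
  edge (0,0)–(6,2): clear
  edge (6,2)–(8,19): clear
  edge (8,19)–(1,22): clear
  edge (1,22)–(0,0): clear
  midpoint (11,9) outside
  → clear
Obstacle 2 [(14,18) (15,11) (18,1) (24,15) (20,23)]:
  edge (14,18)–(15,11): clear
  edge (15,11)–(18,1): clear
  edge (18,1)–(24,15): clear
  edge (24,15)–(20,23): clear
  edge (20,23)–(14,18): clear
  midpoint (11,9) outside
  → clear

FREE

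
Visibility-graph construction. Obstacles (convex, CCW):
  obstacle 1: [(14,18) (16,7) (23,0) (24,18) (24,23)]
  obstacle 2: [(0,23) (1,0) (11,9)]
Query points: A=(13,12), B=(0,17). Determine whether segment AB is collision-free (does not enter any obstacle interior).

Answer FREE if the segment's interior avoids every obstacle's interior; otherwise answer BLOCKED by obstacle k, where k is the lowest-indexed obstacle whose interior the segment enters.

Obstacle 1 [(14,18) (16,7) (23,0) (24,18) (24,23)]:
  edge (14,18)–(16,7): clear
  edge (16,7)–(23,0): clear
  edge (23,0)–(24,18): clear
  edge (24,18)–(24,23): clear
  edge (24,23)–(14,18): clear
  midpoint (13/2,29/2) outside
  → clear
Obstacle 2 [(0,23) (1,0) (11,9)]:
  edge (0,23)–(1,0): crosses AB
  edge (1,0)–(11,9): clear
  edge (11,9)–(0,23): crosses AB
  → BLOCKED

BLOCKED by obstacle 2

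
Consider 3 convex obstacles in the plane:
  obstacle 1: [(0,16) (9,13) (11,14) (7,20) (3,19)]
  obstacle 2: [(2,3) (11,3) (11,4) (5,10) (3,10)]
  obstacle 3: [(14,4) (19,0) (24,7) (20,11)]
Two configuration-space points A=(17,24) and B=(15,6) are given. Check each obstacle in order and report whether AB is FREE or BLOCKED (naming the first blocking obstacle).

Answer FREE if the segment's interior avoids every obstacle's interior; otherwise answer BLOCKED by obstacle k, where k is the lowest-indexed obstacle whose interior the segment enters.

Obstacle 1 [(0,16) (9,13) (11,14) (7,20) (3,19)]:
  edge (0,16)–(9,13): clear
  edge (9,13)–(11,14): clear
  edge (11,14)–(7,20): clear
  edge (7,20)–(3,19): clear
  edge (3,19)–(0,16): clear
  midpoint (16,15) outside
  → clear
Obstacle 2 [(2,3) (11,3) (11,4) (5,10) (3,10)]:
  edge (2,3)–(11,3): clear
  edge (11,3)–(11,4): clear
  edge (11,4)–(5,10): clear
  edge (5,10)–(3,10): clear
  edge (3,10)–(2,3): clear
  midpoint (16,15) outside
  → clear
Obstacle 3 [(14,4) (19,0) (24,7) (20,11)]:
  edge (14,4)–(19,0): clear
  edge (19,0)–(24,7): clear
  edge (24,7)–(20,11): clear
  edge (20,11)–(14,4): clear
  midpoint (16,15) outside
  → clear

FREE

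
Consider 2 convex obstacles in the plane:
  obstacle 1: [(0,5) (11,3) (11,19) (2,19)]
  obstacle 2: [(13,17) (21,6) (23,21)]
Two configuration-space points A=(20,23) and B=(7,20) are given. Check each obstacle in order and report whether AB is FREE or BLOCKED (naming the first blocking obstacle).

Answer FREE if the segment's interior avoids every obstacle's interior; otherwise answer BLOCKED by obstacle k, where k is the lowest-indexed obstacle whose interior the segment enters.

Obstacle 1 [(0,5) (11,3) (11,19) (2,19)]:
  edge (0,5)–(11,3): clear
  edge (11,3)–(11,19): clear
  edge (11,19)–(2,19): clear
  edge (2,19)–(0,5): clear
  midpoint (27/2,43/2) outside
  → clear
Obstacle 2 [(13,17) (21,6) (23,21)]:
  edge (13,17)–(21,6): clear
  edge (21,6)–(23,21): clear
  edge (23,21)–(13,17): clear
  midpoint (27/2,43/2) outside
  → clear

FREE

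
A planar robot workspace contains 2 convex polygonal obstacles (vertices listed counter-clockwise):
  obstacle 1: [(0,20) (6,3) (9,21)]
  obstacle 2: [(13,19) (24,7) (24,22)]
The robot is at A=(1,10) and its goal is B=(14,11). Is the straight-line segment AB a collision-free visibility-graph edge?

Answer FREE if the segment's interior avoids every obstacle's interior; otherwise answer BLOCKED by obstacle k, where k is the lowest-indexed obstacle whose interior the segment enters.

Obstacle 1 [(0,20) (6,3) (9,21)]:
  edge (0,20)–(6,3): crosses AB
  edge (6,3)–(9,21): crosses AB
  edge (9,21)–(0,20): clear
  → BLOCKED
Obstacle 2 [(13,19) (24,7) (24,22)]:
  edge (13,19)–(24,7): clear
  edge (24,7)–(24,22): clear
  edge (24,22)–(13,19): clear
  midpoint (15/2,21/2) outside
  → clear

BLOCKED by obstacle 1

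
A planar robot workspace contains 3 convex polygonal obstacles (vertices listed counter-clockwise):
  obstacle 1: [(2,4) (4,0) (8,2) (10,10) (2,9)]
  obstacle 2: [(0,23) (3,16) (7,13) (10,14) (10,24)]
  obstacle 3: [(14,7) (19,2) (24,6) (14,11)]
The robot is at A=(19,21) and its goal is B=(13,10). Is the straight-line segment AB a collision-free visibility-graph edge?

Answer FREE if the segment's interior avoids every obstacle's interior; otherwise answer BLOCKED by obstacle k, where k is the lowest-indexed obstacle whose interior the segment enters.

FREE

Obstacle 1 [(2,4) (4,0) (8,2) (10,10) (2,9)]:
  edge (2,4)–(4,0): clear
  edge (4,0)–(8,2): clear
  edge (8,2)–(10,10): clear
  edge (10,10)–(2,9): clear
  edge (2,9)–(2,4): clear
  midpoint (16,31/2) outside
  → clear
Obstacle 2 [(0,23) (3,16) (7,13) (10,14) (10,24)]:
  edge (0,23)–(3,16): clear
  edge (3,16)–(7,13): clear
  edge (7,13)–(10,14): clear
  edge (10,14)–(10,24): clear
  edge (10,24)–(0,23): clear
  midpoint (16,31/2) outside
  → clear
Obstacle 3 [(14,7) (19,2) (24,6) (14,11)]:
  edge (14,7)–(19,2): clear
  edge (19,2)–(24,6): clear
  edge (24,6)–(14,11): clear
  edge (14,11)–(14,7): clear
  midpoint (16,31/2) outside
  → clear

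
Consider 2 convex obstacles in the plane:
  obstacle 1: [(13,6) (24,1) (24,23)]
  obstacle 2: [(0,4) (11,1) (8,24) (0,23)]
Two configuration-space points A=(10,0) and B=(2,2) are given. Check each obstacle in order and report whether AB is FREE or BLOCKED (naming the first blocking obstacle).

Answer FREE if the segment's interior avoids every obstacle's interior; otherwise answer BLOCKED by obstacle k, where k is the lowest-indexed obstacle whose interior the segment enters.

FREE

Obstacle 1 [(13,6) (24,1) (24,23)]:
  edge (13,6)–(24,1): clear
  edge (24,1)–(24,23): clear
  edge (24,23)–(13,6): clear
  midpoint (6,1) outside
  → clear
Obstacle 2 [(0,4) (11,1) (8,24) (0,23)]:
  edge (0,4)–(11,1): clear
  edge (11,1)–(8,24): clear
  edge (8,24)–(0,23): clear
  edge (0,23)–(0,4): clear
  midpoint (6,1) outside
  → clear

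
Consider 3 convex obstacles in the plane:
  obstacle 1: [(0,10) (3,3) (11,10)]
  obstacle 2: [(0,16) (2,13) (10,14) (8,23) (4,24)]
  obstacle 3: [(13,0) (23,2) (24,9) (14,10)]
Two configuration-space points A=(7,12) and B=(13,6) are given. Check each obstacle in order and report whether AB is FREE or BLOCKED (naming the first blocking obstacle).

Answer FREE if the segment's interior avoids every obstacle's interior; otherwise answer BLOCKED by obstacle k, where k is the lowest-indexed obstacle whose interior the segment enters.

Obstacle 1 [(0,10) (3,3) (11,10)]:
  edge (0,10)–(3,3): clear
  edge (3,3)–(11,10): crosses AB
  edge (11,10)–(0,10): crosses AB
  → BLOCKED
Obstacle 2 [(0,16) (2,13) (10,14) (8,23) (4,24)]:
  edge (0,16)–(2,13): clear
  edge (2,13)–(10,14): clear
  edge (10,14)–(8,23): clear
  edge (8,23)–(4,24): clear
  edge (4,24)–(0,16): clear
  midpoint (10,9) outside
  → clear
Obstacle 3 [(13,0) (23,2) (24,9) (14,10)]:
  edge (13,0)–(23,2): clear
  edge (23,2)–(24,9): clear
  edge (24,9)–(14,10): clear
  edge (14,10)–(13,0): clear
  midpoint (10,9) outside
  → clear

BLOCKED by obstacle 1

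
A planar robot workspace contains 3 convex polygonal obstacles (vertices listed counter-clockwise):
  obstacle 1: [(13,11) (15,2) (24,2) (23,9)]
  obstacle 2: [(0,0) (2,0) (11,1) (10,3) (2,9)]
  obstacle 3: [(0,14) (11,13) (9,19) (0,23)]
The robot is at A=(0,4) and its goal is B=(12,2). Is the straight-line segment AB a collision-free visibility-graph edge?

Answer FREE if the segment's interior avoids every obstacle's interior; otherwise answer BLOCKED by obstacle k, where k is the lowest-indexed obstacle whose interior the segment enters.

BLOCKED by obstacle 2

Obstacle 1 [(13,11) (15,2) (24,2) (23,9)]:
  edge (13,11)–(15,2): clear
  edge (15,2)–(24,2): clear
  edge (24,2)–(23,9): clear
  edge (23,9)–(13,11): clear
  midpoint (6,3) outside
  → clear
Obstacle 2 [(0,0) (2,0) (11,1) (10,3) (2,9)]:
  edge (0,0)–(2,0): clear
  edge (2,0)–(11,1): clear
  edge (11,1)–(10,3): crosses AB
  edge (10,3)–(2,9): clear
  edge (2,9)–(0,0): crosses AB
  → BLOCKED
Obstacle 3 [(0,14) (11,13) (9,19) (0,23)]:
  edge (0,14)–(11,13): clear
  edge (11,13)–(9,19): clear
  edge (9,19)–(0,23): clear
  edge (0,23)–(0,14): clear
  midpoint (6,3) outside
  → clear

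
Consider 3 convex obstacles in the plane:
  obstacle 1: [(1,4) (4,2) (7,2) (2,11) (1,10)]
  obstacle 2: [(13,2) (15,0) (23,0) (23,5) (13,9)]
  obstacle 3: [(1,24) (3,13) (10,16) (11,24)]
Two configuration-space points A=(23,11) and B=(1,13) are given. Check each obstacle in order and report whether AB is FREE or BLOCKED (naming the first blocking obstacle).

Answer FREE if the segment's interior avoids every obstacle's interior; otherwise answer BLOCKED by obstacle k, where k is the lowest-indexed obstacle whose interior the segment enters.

FREE

Obstacle 1 [(1,4) (4,2) (7,2) (2,11) (1,10)]:
  edge (1,4)–(4,2): clear
  edge (4,2)–(7,2): clear
  edge (7,2)–(2,11): clear
  edge (2,11)–(1,10): clear
  edge (1,10)–(1,4): clear
  midpoint (12,12) outside
  → clear
Obstacle 2 [(13,2) (15,0) (23,0) (23,5) (13,9)]:
  edge (13,2)–(15,0): clear
  edge (15,0)–(23,0): clear
  edge (23,0)–(23,5): clear
  edge (23,5)–(13,9): clear
  edge (13,9)–(13,2): clear
  midpoint (12,12) outside
  → clear
Obstacle 3 [(1,24) (3,13) (10,16) (11,24)]:
  edge (1,24)–(3,13): clear
  edge (3,13)–(10,16): clear
  edge (10,16)–(11,24): clear
  edge (11,24)–(1,24): clear
  midpoint (12,12) outside
  → clear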